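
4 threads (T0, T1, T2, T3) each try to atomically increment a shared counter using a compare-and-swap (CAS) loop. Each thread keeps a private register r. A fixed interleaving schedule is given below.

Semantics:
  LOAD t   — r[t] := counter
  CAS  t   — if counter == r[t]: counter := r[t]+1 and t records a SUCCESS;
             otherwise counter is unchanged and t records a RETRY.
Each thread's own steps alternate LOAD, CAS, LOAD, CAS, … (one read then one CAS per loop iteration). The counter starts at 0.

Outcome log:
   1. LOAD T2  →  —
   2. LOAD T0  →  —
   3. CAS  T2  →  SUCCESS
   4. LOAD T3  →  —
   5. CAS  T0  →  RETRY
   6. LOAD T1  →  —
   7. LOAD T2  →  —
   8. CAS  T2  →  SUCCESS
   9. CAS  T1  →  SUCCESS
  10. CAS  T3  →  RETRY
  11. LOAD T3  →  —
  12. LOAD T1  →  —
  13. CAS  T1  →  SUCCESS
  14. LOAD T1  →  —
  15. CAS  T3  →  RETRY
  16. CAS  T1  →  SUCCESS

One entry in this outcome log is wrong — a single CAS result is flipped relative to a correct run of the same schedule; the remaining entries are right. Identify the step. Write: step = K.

Re-executing:
step 1: T2 LOAD ⇒ load; ctr=0 reg=0
step 2: T0 LOAD ⇒ load; ctr=0 reg=0
step 3: T2 CAS ⇒ ok; ctr=1 reg=0
step 4: T3 LOAD ⇒ load; ctr=1 reg=1
step 5: T0 CAS ⇒ retry; ctr=1 reg=0
step 6: T1 LOAD ⇒ load; ctr=1 reg=1
step 7: T2 LOAD ⇒ load; ctr=1 reg=1
step 8: T2 CAS ⇒ ok; ctr=2 reg=1
step 9: T1 CAS ⇒ retry; ctr=2 reg=1
step 10: T3 CAS ⇒ retry; ctr=2 reg=1
step 11: T3 LOAD ⇒ load; ctr=2 reg=2
step 12: T1 LOAD ⇒ load; ctr=2 reg=2
step 13: T1 CAS ⇒ ok; ctr=3 reg=2
step 14: T1 LOAD ⇒ load; ctr=3 reg=3
step 15: T3 CAS ⇒ retry; ctr=3 reg=2
step 16: T1 CAS ⇒ ok; ctr=4 reg=3
Flip is step 9.

step = 9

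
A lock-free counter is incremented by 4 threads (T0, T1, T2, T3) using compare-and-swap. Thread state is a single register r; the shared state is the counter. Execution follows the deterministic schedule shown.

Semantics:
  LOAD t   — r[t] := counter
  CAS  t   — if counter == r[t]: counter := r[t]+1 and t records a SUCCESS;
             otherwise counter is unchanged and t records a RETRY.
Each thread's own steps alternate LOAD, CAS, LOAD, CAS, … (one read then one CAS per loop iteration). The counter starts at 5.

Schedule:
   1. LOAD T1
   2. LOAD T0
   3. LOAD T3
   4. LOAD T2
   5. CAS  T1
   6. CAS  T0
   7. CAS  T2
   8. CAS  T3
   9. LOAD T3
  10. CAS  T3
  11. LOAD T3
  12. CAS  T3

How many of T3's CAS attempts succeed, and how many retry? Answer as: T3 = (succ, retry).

step 1: T1 LOAD ⇒ load; ctr=5 reg=5
step 2: T0 LOAD ⇒ load; ctr=5 reg=5
step 3: T3 LOAD ⇒ load; ctr=5 reg=5
step 4: T2 LOAD ⇒ load; ctr=5 reg=5
step 5: T1 CAS ⇒ ok; ctr=6 reg=5
step 6: T0 CAS ⇒ retry; ctr=6 reg=5
step 7: T2 CAS ⇒ retry; ctr=6 reg=5
step 8: T3 CAS ⇒ retry; ctr=6 reg=5
step 9: T3 LOAD ⇒ load; ctr=6 reg=6
step 10: T3 CAS ⇒ ok; ctr=7 reg=6
step 11: T3 LOAD ⇒ load; ctr=7 reg=7
step 12: T3 CAS ⇒ ok; ctr=8 reg=7

T3 = (2, 1)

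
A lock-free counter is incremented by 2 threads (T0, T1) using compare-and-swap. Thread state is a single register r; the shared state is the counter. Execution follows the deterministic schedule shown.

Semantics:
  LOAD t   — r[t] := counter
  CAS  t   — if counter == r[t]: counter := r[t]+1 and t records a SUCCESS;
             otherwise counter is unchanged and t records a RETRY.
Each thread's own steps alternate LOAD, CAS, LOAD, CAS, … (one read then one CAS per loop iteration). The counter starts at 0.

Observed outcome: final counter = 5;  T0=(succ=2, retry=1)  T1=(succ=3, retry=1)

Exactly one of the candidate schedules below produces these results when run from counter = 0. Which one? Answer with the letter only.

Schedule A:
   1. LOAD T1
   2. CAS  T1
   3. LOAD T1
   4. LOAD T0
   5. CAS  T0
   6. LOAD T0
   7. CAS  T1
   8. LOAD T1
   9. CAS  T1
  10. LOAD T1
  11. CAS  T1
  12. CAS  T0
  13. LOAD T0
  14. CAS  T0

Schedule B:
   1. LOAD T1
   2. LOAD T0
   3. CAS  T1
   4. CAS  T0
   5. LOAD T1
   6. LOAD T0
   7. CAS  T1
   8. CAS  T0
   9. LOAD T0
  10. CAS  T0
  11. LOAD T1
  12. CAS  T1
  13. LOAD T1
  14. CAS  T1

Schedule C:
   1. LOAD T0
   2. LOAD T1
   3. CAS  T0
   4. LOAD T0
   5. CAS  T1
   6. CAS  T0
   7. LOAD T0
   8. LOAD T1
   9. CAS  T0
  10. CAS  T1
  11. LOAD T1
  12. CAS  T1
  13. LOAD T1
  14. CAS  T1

Tracing schedule A:
   1) LOAD T1:  M=0  r_T1=0
   2) CAS  T1:  M=1  r_T1=0 ✓
   3) LOAD T1:  M=1  r_T1=1
   4) LOAD T0:  M=1  r_T0=1
   5) CAS  T0:  M=2  r_T0=1 ✓
   6) LOAD T0:  M=2  r_T0=2
   7) CAS  T1:  M=2  r_T1=1 ✗
   8) LOAD T1:  M=2  r_T1=2
   9) CAS  T1:  M=3  r_T1=2 ✓
  10) LOAD T1:  M=3  r_T1=3
  11) CAS  T1:  M=4  r_T1=3 ✓
  12) CAS  T0:  M=4  r_T0=2 ✗
  13) LOAD T0:  M=4  r_T0=4
  14) CAS  T0:  M=5  r_T0=4 ✓

A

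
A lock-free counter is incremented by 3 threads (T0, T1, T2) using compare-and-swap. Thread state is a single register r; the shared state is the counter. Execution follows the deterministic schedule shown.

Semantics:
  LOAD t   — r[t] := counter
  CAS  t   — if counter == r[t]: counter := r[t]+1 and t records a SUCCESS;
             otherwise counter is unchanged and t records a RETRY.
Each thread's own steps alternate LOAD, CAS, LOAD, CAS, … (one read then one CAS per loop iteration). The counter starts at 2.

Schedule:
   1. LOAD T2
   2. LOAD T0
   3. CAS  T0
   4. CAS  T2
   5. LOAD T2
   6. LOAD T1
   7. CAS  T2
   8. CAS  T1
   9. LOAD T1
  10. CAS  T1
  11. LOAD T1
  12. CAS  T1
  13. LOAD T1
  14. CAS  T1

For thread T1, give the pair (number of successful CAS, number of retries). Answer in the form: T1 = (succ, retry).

T1 = (3, 1)

#1 T2 reads 2
#2 T0 reads 2
#3 T0 CAS(2→3) writes; counter now 3
#4 T2 CAS(2→3) fails; counter now 3
#5 T2 reads 3
#6 T1 reads 3
#7 T2 CAS(3→4) writes; counter now 4
#8 T1 CAS(3→4) fails; counter now 4
#9 T1 reads 4
#10 T1 CAS(4→5) writes; counter now 5
#11 T1 reads 5
#12 T1 CAS(5→6) writes; counter now 6
#13 T1 reads 6
#14 T1 CAS(6→7) writes; counter now 7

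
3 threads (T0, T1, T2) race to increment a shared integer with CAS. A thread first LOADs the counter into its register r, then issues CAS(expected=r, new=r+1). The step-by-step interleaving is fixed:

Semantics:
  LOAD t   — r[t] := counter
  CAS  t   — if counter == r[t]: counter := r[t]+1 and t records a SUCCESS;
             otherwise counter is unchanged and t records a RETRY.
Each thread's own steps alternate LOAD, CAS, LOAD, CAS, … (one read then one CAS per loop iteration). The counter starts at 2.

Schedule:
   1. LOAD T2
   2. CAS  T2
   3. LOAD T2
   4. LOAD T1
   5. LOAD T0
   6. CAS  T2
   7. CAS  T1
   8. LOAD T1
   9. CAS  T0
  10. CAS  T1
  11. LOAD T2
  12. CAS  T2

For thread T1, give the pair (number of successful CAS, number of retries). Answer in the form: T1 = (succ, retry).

#1 T2 reads 2
#2 T2 CAS(2→3) writes; counter now 3
#3 T2 reads 3
#4 T1 reads 3
#5 T0 reads 3
#6 T2 CAS(3→4) writes; counter now 4
#7 T1 CAS(3→4) fails; counter now 4
#8 T1 reads 4
#9 T0 CAS(3→4) fails; counter now 4
#10 T1 CAS(4→5) writes; counter now 5
#11 T2 reads 5
#12 T2 CAS(5→6) writes; counter now 6

T1 = (1, 1)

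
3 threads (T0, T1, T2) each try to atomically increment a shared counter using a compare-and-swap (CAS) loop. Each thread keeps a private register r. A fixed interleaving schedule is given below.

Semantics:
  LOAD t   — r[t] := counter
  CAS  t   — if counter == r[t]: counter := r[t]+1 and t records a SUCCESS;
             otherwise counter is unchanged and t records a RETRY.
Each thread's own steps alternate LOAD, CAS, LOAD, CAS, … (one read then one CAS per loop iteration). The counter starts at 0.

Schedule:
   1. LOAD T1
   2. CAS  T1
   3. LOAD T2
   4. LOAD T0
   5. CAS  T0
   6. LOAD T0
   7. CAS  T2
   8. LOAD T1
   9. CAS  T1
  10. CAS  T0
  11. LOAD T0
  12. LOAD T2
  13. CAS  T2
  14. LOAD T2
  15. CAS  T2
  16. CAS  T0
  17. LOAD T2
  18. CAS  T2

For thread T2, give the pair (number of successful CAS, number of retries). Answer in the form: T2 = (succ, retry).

T2 = (3, 1)

T1 LOAD — after: cnt=0, r=0 — load
T1 CAS — after: cnt=1, r=0 — ok
T2 LOAD — after: cnt=1, r=1 — load
T0 LOAD — after: cnt=1, r=1 — load
T0 CAS — after: cnt=2, r=1 — ok
T0 LOAD — after: cnt=2, r=2 — load
T2 CAS — after: cnt=2, r=1 — retry
T1 LOAD — after: cnt=2, r=2 — load
T1 CAS — after: cnt=3, r=2 — ok
T0 CAS — after: cnt=3, r=2 — retry
T0 LOAD — after: cnt=3, r=3 — load
T2 LOAD — after: cnt=3, r=3 — load
T2 CAS — after: cnt=4, r=3 — ok
T2 LOAD — after: cnt=4, r=4 — load
T2 CAS — after: cnt=5, r=4 — ok
T0 CAS — after: cnt=5, r=3 — retry
T2 LOAD — after: cnt=5, r=5 — load
T2 CAS — after: cnt=6, r=5 — ok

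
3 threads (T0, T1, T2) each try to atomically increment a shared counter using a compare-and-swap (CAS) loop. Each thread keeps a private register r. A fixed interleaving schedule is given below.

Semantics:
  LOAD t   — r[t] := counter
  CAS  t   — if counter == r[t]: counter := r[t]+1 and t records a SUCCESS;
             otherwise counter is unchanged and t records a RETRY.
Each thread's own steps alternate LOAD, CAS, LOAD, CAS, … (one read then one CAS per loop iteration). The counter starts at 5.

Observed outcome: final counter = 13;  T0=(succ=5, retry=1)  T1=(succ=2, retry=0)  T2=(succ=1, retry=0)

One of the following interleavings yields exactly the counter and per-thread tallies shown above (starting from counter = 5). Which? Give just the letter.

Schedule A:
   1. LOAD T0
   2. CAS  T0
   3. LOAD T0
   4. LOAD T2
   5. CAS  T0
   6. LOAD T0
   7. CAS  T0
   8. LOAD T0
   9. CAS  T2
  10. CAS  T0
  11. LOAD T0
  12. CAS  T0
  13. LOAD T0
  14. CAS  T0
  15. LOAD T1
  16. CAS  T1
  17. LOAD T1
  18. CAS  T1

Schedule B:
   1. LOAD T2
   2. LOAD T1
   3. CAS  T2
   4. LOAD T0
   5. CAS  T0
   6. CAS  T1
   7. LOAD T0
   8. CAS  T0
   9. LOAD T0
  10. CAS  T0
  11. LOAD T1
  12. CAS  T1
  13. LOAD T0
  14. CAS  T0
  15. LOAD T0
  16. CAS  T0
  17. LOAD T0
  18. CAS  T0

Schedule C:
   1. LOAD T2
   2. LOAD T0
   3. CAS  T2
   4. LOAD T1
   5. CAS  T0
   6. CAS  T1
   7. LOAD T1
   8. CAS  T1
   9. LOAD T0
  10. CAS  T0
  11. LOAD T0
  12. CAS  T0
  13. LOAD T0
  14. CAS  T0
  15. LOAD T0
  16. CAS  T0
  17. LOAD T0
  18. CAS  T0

Run C:
T2 LOAD — after: cnt=5, r=5 — load
T0 LOAD — after: cnt=5, r=5 — load
T2 CAS — after: cnt=6, r=5 — ok
T1 LOAD — after: cnt=6, r=6 — load
T0 CAS — after: cnt=6, r=5 — retry
T1 CAS — after: cnt=7, r=6 — ok
T1 LOAD — after: cnt=7, r=7 — load
T1 CAS — after: cnt=8, r=7 — ok
T0 LOAD — after: cnt=8, r=8 — load
T0 CAS — after: cnt=9, r=8 — ok
T0 LOAD — after: cnt=9, r=9 — load
T0 CAS — after: cnt=10, r=9 — ok
T0 LOAD — after: cnt=10, r=10 — load
T0 CAS — after: cnt=11, r=10 — ok
T0 LOAD — after: cnt=11, r=11 — load
T0 CAS — after: cnt=12, r=11 — ok
T0 LOAD — after: cnt=12, r=12 — load
T0 CAS — after: cnt=13, r=12 — ok

C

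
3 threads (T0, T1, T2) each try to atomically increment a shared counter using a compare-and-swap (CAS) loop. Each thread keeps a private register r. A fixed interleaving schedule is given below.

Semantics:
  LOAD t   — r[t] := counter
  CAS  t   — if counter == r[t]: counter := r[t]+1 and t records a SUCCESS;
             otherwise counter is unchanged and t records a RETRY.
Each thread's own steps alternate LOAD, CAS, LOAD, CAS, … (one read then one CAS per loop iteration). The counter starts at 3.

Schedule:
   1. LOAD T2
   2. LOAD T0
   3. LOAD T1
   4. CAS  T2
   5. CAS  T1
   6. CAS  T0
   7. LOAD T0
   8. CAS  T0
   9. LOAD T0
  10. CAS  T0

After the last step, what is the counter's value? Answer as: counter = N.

counter = 6

1. LOAD T2 → mem=3 r[T2]=3 [LOAD]
2. LOAD T0 → mem=3 r[T0]=3 [LOAD]
3. LOAD T1 → mem=3 r[T1]=3 [LOAD]
4. CAS T2 → mem=4 r[T2]=3 [OK]
5. CAS T1 → mem=4 r[T1]=3 [RETRY]
6. CAS T0 → mem=4 r[T0]=3 [RETRY]
7. LOAD T0 → mem=4 r[T0]=4 [LOAD]
8. CAS T0 → mem=5 r[T0]=4 [OK]
9. LOAD T0 → mem=5 r[T0]=5 [LOAD]
10. CAS T0 → mem=6 r[T0]=5 [OK]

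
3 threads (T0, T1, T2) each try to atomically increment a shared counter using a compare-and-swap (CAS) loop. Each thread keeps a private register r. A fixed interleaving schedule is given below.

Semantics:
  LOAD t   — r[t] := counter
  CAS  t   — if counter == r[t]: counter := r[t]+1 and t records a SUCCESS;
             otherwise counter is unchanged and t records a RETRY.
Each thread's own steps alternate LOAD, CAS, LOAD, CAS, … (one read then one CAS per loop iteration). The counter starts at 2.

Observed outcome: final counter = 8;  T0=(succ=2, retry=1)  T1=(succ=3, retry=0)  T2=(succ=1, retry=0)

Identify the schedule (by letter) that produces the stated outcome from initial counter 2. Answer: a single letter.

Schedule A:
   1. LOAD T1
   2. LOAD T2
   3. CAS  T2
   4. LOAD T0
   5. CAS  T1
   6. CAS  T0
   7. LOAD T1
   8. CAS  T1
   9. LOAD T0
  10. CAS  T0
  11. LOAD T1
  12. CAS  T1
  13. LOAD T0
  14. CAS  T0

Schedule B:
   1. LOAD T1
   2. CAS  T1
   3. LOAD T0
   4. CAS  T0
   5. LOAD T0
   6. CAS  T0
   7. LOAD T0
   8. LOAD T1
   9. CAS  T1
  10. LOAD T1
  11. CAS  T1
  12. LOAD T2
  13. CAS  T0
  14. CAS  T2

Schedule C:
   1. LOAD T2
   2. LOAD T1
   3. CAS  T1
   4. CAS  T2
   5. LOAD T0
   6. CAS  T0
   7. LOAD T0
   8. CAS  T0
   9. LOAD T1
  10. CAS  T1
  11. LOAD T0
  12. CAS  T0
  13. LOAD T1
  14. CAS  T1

B

Simulating candidate B:
step 1: T1 LOAD ⇒ load; ctr=2 reg=2
step 2: T1 CAS ⇒ ok; ctr=3 reg=2
step 3: T0 LOAD ⇒ load; ctr=3 reg=3
step 4: T0 CAS ⇒ ok; ctr=4 reg=3
step 5: T0 LOAD ⇒ load; ctr=4 reg=4
step 6: T0 CAS ⇒ ok; ctr=5 reg=4
step 7: T0 LOAD ⇒ load; ctr=5 reg=5
step 8: T1 LOAD ⇒ load; ctr=5 reg=5
step 9: T1 CAS ⇒ ok; ctr=6 reg=5
step 10: T1 LOAD ⇒ load; ctr=6 reg=6
step 11: T1 CAS ⇒ ok; ctr=7 reg=6
step 12: T2 LOAD ⇒ load; ctr=7 reg=7
step 13: T0 CAS ⇒ retry; ctr=7 reg=5
step 14: T2 CAS ⇒ ok; ctr=8 reg=7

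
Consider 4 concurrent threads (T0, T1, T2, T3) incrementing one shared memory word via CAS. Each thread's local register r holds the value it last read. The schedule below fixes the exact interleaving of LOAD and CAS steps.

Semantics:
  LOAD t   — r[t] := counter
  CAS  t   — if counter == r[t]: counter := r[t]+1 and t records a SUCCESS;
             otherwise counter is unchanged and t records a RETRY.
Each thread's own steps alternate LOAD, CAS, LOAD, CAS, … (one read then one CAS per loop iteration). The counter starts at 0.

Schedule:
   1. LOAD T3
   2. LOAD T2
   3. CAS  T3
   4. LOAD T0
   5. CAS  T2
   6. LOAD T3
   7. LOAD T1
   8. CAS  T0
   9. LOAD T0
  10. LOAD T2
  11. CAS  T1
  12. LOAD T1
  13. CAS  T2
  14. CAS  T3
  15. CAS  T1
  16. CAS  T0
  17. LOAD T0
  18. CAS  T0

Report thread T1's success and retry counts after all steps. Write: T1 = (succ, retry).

   1) LOAD T3:  M=0  r_T3=0
   2) LOAD T2:  M=0  r_T2=0
   3) CAS  T3:  M=1  r_T3=0 ✓
   4) LOAD T0:  M=1  r_T0=1
   5) CAS  T2:  M=1  r_T2=0 ✗
   6) LOAD T3:  M=1  r_T3=1
   7) LOAD T1:  M=1  r_T1=1
   8) CAS  T0:  M=2  r_T0=1 ✓
   9) LOAD T0:  M=2  r_T0=2
  10) LOAD T2:  M=2  r_T2=2
  11) CAS  T1:  M=2  r_T1=1 ✗
  12) LOAD T1:  M=2  r_T1=2
  13) CAS  T2:  M=3  r_T2=2 ✓
  14) CAS  T3:  M=3  r_T3=1 ✗
  15) CAS  T1:  M=3  r_T1=2 ✗
  16) CAS  T0:  M=3  r_T0=2 ✗
  17) LOAD T0:  M=3  r_T0=3
  18) CAS  T0:  M=4  r_T0=3 ✓

T1 = (0, 2)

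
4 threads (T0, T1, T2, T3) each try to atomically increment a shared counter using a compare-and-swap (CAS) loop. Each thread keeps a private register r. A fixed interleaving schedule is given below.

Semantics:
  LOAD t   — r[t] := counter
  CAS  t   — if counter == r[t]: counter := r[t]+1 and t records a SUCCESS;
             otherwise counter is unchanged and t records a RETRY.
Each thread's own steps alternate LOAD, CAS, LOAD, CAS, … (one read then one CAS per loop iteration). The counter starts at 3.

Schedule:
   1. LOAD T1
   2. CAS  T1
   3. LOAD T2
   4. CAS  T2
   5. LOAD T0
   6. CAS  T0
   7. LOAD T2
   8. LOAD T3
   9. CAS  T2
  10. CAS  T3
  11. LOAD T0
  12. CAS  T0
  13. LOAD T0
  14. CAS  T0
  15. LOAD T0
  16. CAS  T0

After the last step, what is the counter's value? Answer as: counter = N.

   1) LOAD T1:  M=3  r_T1=3
   2) CAS  T1:  M=4  r_T1=3 ✓
   3) LOAD T2:  M=4  r_T2=4
   4) CAS  T2:  M=5  r_T2=4 ✓
   5) LOAD T0:  M=5  r_T0=5
   6) CAS  T0:  M=6  r_T0=5 ✓
   7) LOAD T2:  M=6  r_T2=6
   8) LOAD T3:  M=6  r_T3=6
   9) CAS  T2:  M=7  r_T2=6 ✓
  10) CAS  T3:  M=7  r_T3=6 ✗
  11) LOAD T0:  M=7  r_T0=7
  12) CAS  T0:  M=8  r_T0=7 ✓
  13) LOAD T0:  M=8  r_T0=8
  14) CAS  T0:  M=9  r_T0=8 ✓
  15) LOAD T0:  M=9  r_T0=9
  16) CAS  T0:  M=10  r_T0=9 ✓

counter = 10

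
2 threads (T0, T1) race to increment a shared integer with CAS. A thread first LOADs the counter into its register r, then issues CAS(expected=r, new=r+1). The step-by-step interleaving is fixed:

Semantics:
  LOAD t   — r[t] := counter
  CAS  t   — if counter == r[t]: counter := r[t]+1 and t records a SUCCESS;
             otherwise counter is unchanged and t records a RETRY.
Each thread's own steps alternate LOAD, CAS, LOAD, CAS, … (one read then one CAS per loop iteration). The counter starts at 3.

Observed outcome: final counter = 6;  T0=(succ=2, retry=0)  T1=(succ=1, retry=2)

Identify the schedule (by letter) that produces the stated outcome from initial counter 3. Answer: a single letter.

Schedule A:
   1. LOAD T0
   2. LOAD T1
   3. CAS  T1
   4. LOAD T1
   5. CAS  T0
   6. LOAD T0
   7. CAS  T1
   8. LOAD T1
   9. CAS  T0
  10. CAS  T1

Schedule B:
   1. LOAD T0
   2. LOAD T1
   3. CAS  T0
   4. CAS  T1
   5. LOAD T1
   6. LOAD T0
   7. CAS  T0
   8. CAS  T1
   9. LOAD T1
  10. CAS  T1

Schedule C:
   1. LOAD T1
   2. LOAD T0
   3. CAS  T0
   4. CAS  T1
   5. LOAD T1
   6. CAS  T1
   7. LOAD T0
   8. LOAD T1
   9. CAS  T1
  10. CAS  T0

Simulating candidate B:
T0 LOAD — after: cnt=3, r=3 — load
T1 LOAD — after: cnt=3, r=3 — load
T0 CAS — after: cnt=4, r=3 — ok
T1 CAS — after: cnt=4, r=3 — retry
T1 LOAD — after: cnt=4, r=4 — load
T0 LOAD — after: cnt=4, r=4 — load
T0 CAS — after: cnt=5, r=4 — ok
T1 CAS — after: cnt=5, r=4 — retry
T1 LOAD — after: cnt=5, r=5 — load
T1 CAS — after: cnt=6, r=5 — ok

B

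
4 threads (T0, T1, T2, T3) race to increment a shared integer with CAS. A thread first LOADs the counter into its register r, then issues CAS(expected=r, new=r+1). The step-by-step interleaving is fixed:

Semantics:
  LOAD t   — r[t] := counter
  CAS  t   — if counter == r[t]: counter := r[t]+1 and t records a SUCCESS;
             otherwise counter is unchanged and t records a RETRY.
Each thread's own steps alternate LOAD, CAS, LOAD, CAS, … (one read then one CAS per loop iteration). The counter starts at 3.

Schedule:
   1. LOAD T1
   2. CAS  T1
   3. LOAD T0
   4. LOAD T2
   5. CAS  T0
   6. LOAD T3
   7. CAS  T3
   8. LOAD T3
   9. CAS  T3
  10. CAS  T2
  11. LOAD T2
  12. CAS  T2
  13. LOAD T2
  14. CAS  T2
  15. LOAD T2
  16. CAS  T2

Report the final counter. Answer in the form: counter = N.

counter = 10

   1) LOAD T1:  M=3  r_T1=3
   2) CAS  T1:  M=4  r_T1=3 ✓
   3) LOAD T0:  M=4  r_T0=4
   4) LOAD T2:  M=4  r_T2=4
   5) CAS  T0:  M=5  r_T0=4 ✓
   6) LOAD T3:  M=5  r_T3=5
   7) CAS  T3:  M=6  r_T3=5 ✓
   8) LOAD T3:  M=6  r_T3=6
   9) CAS  T3:  M=7  r_T3=6 ✓
  10) CAS  T2:  M=7  r_T2=4 ✗
  11) LOAD T2:  M=7  r_T2=7
  12) CAS  T2:  M=8  r_T2=7 ✓
  13) LOAD T2:  M=8  r_T2=8
  14) CAS  T2:  M=9  r_T2=8 ✓
  15) LOAD T2:  M=9  r_T2=9
  16) CAS  T2:  M=10  r_T2=9 ✓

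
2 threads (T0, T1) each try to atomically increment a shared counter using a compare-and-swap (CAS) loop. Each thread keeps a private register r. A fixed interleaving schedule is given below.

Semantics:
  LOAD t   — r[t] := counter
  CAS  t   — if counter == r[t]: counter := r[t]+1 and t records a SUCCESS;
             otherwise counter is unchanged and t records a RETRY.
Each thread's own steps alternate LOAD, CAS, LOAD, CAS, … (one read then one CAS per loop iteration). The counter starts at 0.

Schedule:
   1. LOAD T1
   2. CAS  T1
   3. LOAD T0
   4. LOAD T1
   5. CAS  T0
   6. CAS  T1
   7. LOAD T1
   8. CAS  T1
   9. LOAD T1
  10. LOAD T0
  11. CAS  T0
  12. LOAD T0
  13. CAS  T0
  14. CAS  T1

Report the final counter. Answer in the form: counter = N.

[1] T1.load  rd  (counter 0, T1.r 0)
[2] T1.cas  hit  (counter 1, T1.r 0)
[3] T0.load  rd  (counter 1, T0.r 1)
[4] T1.load  rd  (counter 1, T1.r 1)
[5] T0.cas  hit  (counter 2, T0.r 1)
[6] T1.cas  miss  (counter 2, T1.r 1)
[7] T1.load  rd  (counter 2, T1.r 2)
[8] T1.cas  hit  (counter 3, T1.r 2)
[9] T1.load  rd  (counter 3, T1.r 3)
[10] T0.load  rd  (counter 3, T0.r 3)
[11] T0.cas  hit  (counter 4, T0.r 3)
[12] T0.load  rd  (counter 4, T0.r 4)
[13] T0.cas  hit  (counter 5, T0.r 4)
[14] T1.cas  miss  (counter 5, T1.r 3)

counter = 5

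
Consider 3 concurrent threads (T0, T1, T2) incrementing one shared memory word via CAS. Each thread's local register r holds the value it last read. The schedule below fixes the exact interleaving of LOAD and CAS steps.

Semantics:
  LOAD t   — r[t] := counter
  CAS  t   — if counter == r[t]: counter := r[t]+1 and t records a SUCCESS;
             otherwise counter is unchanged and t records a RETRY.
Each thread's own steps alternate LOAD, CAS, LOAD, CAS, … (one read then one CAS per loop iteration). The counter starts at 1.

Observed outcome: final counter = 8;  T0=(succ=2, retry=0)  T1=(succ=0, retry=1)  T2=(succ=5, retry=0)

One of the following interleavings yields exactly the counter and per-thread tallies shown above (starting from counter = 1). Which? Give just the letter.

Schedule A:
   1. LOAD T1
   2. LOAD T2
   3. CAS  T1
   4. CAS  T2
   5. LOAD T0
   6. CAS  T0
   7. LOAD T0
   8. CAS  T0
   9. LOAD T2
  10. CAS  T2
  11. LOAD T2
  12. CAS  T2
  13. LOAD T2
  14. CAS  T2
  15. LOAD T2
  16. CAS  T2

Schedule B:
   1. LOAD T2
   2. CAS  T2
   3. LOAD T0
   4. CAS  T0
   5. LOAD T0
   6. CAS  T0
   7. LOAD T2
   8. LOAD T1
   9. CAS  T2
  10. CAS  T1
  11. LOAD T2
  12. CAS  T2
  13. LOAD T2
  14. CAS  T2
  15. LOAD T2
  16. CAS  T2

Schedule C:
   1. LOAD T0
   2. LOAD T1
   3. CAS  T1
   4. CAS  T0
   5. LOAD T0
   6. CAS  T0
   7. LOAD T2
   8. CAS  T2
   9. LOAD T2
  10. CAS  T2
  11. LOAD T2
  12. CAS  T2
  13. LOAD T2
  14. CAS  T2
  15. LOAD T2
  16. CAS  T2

Simulating candidate B:
1. LOAD T2 → mem=1 r[T2]=1 [LOAD]
2. CAS T2 → mem=2 r[T2]=1 [OK]
3. LOAD T0 → mem=2 r[T0]=2 [LOAD]
4. CAS T0 → mem=3 r[T0]=2 [OK]
5. LOAD T0 → mem=3 r[T0]=3 [LOAD]
6. CAS T0 → mem=4 r[T0]=3 [OK]
7. LOAD T2 → mem=4 r[T2]=4 [LOAD]
8. LOAD T1 → mem=4 r[T1]=4 [LOAD]
9. CAS T2 → mem=5 r[T2]=4 [OK]
10. CAS T1 → mem=5 r[T1]=4 [RETRY]
11. LOAD T2 → mem=5 r[T2]=5 [LOAD]
12. CAS T2 → mem=6 r[T2]=5 [OK]
13. LOAD T2 → mem=6 r[T2]=6 [LOAD]
14. CAS T2 → mem=7 r[T2]=6 [OK]
15. LOAD T2 → mem=7 r[T2]=7 [LOAD]
16. CAS T2 → mem=8 r[T2]=7 [OK]

B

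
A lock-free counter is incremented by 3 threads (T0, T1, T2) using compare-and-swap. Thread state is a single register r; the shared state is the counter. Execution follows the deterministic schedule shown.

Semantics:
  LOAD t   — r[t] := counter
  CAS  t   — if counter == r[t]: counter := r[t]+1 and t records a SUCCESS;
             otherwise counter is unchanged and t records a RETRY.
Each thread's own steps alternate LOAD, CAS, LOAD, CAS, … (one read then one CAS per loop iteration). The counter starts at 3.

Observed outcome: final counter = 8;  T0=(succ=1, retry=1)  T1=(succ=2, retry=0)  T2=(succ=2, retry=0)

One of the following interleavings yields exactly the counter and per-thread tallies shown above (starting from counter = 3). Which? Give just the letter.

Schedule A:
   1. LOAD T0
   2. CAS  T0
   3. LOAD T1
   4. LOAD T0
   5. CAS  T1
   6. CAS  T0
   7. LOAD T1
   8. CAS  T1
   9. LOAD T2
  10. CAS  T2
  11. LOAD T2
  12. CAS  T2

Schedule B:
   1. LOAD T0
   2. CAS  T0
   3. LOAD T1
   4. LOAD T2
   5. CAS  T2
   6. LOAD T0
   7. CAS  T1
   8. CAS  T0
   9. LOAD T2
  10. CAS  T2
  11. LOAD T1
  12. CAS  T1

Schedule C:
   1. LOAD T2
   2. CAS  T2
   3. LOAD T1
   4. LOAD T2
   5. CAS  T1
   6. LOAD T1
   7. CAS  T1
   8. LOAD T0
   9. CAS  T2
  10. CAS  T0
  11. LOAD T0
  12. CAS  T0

Tracing schedule A:
T0 LOAD — after: cnt=3, r=3 — load
T0 CAS — after: cnt=4, r=3 — ok
T1 LOAD — after: cnt=4, r=4 — load
T0 LOAD — after: cnt=4, r=4 — load
T1 CAS — after: cnt=5, r=4 — ok
T0 CAS — after: cnt=5, r=4 — retry
T1 LOAD — after: cnt=5, r=5 — load
T1 CAS — after: cnt=6, r=5 — ok
T2 LOAD — after: cnt=6, r=6 — load
T2 CAS — after: cnt=7, r=6 — ok
T2 LOAD — after: cnt=7, r=7 — load
T2 CAS — after: cnt=8, r=7 — ok

A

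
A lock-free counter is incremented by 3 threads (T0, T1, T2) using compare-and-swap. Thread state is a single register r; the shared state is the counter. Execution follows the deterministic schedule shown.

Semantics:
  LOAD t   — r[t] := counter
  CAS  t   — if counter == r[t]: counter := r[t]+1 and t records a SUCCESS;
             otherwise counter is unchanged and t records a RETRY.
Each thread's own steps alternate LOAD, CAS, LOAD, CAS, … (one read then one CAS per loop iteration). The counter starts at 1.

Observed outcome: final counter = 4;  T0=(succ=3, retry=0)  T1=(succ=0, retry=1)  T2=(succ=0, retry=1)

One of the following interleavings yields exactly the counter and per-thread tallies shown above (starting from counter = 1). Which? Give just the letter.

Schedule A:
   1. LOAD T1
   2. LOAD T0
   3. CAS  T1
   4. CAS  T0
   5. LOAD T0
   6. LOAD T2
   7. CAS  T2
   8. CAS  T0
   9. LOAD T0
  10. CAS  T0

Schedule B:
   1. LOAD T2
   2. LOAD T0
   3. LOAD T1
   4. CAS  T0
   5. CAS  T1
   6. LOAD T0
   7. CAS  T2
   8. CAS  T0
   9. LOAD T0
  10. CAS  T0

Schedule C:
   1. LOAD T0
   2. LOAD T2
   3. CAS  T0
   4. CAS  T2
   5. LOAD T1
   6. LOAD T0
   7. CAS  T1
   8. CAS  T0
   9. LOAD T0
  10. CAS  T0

Run B:
T2 LOAD — after: cnt=1, r=1 — load
T0 LOAD — after: cnt=1, r=1 — load
T1 LOAD — after: cnt=1, r=1 — load
T0 CAS — after: cnt=2, r=1 — ok
T1 CAS — after: cnt=2, r=1 — retry
T0 LOAD — after: cnt=2, r=2 — load
T2 CAS — after: cnt=2, r=1 — retry
T0 CAS — after: cnt=3, r=2 — ok
T0 LOAD — after: cnt=3, r=3 — load
T0 CAS — after: cnt=4, r=3 — ok

B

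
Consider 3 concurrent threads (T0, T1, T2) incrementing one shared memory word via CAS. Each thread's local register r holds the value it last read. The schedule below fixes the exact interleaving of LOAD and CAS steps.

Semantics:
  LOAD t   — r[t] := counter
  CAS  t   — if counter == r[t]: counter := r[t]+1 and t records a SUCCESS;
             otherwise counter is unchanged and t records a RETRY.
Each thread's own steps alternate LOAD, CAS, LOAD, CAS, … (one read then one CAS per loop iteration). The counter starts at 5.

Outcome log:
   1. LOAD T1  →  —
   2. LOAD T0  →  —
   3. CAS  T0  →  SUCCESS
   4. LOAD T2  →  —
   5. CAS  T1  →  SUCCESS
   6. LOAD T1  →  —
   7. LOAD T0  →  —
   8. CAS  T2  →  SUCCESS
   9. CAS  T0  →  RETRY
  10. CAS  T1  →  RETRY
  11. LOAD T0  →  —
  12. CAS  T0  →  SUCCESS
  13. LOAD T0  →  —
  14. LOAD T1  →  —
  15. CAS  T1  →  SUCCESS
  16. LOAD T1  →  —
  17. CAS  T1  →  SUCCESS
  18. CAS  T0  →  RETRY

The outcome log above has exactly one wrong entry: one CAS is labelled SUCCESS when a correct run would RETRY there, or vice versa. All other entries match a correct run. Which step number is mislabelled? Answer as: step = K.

step = 5

Re-executing:
   1) LOAD T1:  M=5  r_T1=5
   2) LOAD T0:  M=5  r_T0=5
   3) CAS  T0:  M=6  r_T0=5 ✓
   4) LOAD T2:  M=6  r_T2=6
   5) CAS  T1:  M=6  r_T1=5 ✗
   6) LOAD T1:  M=6  r_T1=6
   7) LOAD T0:  M=6  r_T0=6
   8) CAS  T2:  M=7  r_T2=6 ✓
   9) CAS  T0:  M=7  r_T0=6 ✗
  10) CAS  T1:  M=7  r_T1=6 ✗
  11) LOAD T0:  M=7  r_T0=7
  12) CAS  T0:  M=8  r_T0=7 ✓
  13) LOAD T0:  M=8  r_T0=8
  14) LOAD T1:  M=8  r_T1=8
  15) CAS  T1:  M=9  r_T1=8 ✓
  16) LOAD T1:  M=9  r_T1=9
  17) CAS  T1:  M=10  r_T1=9 ✓
  18) CAS  T0:  M=10  r_T0=8 ✗
Log disagrees first at step 5.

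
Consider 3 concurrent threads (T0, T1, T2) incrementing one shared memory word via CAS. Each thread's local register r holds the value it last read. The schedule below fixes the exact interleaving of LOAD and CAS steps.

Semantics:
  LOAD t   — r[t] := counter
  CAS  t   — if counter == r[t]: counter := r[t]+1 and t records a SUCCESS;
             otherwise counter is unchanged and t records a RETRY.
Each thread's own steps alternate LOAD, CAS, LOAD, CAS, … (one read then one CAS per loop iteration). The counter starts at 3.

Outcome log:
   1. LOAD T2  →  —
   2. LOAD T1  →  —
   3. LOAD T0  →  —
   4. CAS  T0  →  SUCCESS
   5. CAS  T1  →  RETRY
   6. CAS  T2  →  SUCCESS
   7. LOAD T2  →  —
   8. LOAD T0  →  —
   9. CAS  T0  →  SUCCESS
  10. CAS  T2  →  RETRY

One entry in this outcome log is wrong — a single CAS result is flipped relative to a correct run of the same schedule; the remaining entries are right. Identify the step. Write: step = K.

step = 6

Correct run:
T2 LOAD — after: cnt=3, r=3 — load
T1 LOAD — after: cnt=3, r=3 — load
T0 LOAD — after: cnt=3, r=3 — load
T0 CAS — after: cnt=4, r=3 — ok
T1 CAS — after: cnt=4, r=3 — retry
T2 CAS — after: cnt=4, r=3 — retry
T2 LOAD — after: cnt=4, r=4 — load
T0 LOAD — after: cnt=4, r=4 — load
T0 CAS — after: cnt=5, r=4 — ok
T2 CAS — after: cnt=5, r=4 — retry
Flip is step 6.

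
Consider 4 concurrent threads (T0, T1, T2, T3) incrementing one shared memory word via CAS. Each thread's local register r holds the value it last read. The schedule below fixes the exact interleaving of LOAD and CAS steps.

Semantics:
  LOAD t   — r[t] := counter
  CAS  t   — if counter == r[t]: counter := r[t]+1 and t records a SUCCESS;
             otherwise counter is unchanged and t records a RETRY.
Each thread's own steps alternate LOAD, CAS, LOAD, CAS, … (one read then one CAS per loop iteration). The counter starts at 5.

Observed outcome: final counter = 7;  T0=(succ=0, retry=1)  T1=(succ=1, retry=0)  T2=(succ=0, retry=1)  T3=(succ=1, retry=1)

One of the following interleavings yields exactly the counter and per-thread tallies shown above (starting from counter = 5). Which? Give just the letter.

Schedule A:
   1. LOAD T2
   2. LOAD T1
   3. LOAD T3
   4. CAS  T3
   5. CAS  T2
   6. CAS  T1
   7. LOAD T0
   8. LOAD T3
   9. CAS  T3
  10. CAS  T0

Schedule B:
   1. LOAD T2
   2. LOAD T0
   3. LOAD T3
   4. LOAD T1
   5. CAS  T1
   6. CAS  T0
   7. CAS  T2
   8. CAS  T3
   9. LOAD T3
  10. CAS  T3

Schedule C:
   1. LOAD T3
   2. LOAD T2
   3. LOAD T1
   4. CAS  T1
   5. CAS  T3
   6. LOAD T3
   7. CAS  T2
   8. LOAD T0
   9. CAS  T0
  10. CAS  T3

B

Simulating candidate B:
[1] T2.load  rd  (counter 5, T2.r 5)
[2] T0.load  rd  (counter 5, T0.r 5)
[3] T3.load  rd  (counter 5, T3.r 5)
[4] T1.load  rd  (counter 5, T1.r 5)
[5] T1.cas  hit  (counter 6, T1.r 5)
[6] T0.cas  miss  (counter 6, T0.r 5)
[7] T2.cas  miss  (counter 6, T2.r 5)
[8] T3.cas  miss  (counter 6, T3.r 5)
[9] T3.load  rd  (counter 6, T3.r 6)
[10] T3.cas  hit  (counter 7, T3.r 6)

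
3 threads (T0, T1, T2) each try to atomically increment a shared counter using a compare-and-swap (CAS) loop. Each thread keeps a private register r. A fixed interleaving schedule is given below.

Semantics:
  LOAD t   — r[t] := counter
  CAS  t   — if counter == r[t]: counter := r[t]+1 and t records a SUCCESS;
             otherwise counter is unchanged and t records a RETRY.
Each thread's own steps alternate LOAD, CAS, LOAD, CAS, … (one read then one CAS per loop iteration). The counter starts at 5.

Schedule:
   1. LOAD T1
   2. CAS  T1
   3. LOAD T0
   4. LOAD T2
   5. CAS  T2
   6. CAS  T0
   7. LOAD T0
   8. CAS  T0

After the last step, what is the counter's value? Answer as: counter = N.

#1 T1 reads 5
#2 T1 CAS(5→6) writes; counter now 6
#3 T0 reads 6
#4 T2 reads 6
#5 T2 CAS(6→7) writes; counter now 7
#6 T0 CAS(6→7) fails; counter now 7
#7 T0 reads 7
#8 T0 CAS(7→8) writes; counter now 8

counter = 8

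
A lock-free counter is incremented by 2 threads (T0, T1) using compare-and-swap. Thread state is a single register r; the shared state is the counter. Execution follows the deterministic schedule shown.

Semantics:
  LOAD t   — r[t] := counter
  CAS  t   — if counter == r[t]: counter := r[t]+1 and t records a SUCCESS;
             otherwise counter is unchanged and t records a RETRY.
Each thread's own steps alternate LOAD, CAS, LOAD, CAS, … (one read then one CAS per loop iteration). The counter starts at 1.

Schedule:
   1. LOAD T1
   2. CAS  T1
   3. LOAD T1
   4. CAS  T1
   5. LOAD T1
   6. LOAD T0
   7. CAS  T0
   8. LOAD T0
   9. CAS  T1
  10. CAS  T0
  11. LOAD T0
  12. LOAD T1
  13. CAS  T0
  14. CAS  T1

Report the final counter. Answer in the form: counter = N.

counter = 6

[1] T1.load  rd  (counter 1, T1.r 1)
[2] T1.cas  hit  (counter 2, T1.r 1)
[3] T1.load  rd  (counter 2, T1.r 2)
[4] T1.cas  hit  (counter 3, T1.r 2)
[5] T1.load  rd  (counter 3, T1.r 3)
[6] T0.load  rd  (counter 3, T0.r 3)
[7] T0.cas  hit  (counter 4, T0.r 3)
[8] T0.load  rd  (counter 4, T0.r 4)
[9] T1.cas  miss  (counter 4, T1.r 3)
[10] T0.cas  hit  (counter 5, T0.r 4)
[11] T0.load  rd  (counter 5, T0.r 5)
[12] T1.load  rd  (counter 5, T1.r 5)
[13] T0.cas  hit  (counter 6, T0.r 5)
[14] T1.cas  miss  (counter 6, T1.r 5)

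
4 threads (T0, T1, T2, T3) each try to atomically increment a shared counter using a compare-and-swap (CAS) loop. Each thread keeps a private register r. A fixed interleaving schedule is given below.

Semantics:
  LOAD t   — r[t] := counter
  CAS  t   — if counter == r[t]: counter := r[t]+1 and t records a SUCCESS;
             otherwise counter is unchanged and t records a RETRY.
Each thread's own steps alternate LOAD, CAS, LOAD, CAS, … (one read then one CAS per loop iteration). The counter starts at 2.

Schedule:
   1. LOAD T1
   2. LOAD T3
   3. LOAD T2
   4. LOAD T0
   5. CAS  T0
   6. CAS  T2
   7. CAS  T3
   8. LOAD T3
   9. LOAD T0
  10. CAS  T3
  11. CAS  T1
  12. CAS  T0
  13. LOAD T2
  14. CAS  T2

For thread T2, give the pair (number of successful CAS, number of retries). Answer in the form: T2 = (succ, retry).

1. LOAD T1 → mem=2 r[T1]=2 [LOAD]
2. LOAD T3 → mem=2 r[T3]=2 [LOAD]
3. LOAD T2 → mem=2 r[T2]=2 [LOAD]
4. LOAD T0 → mem=2 r[T0]=2 [LOAD]
5. CAS T0 → mem=3 r[T0]=2 [OK]
6. CAS T2 → mem=3 r[T2]=2 [RETRY]
7. CAS T3 → mem=3 r[T3]=2 [RETRY]
8. LOAD T3 → mem=3 r[T3]=3 [LOAD]
9. LOAD T0 → mem=3 r[T0]=3 [LOAD]
10. CAS T3 → mem=4 r[T3]=3 [OK]
11. CAS T1 → mem=4 r[T1]=2 [RETRY]
12. CAS T0 → mem=4 r[T0]=3 [RETRY]
13. LOAD T2 → mem=4 r[T2]=4 [LOAD]
14. CAS T2 → mem=5 r[T2]=4 [OK]

T2 = (1, 1)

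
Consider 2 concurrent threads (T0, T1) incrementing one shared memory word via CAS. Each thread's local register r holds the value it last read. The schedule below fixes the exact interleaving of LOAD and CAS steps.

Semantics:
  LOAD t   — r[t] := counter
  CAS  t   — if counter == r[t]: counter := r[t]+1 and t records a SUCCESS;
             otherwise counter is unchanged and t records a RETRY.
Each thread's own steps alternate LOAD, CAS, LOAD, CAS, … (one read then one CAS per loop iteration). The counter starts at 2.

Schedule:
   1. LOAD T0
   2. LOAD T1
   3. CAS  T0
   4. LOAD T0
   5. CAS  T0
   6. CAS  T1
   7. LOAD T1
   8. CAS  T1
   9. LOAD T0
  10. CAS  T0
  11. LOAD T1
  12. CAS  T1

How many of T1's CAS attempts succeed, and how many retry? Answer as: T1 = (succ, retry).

1. LOAD T0 → mem=2 r[T0]=2 [LOAD]
2. LOAD T1 → mem=2 r[T1]=2 [LOAD]
3. CAS T0 → mem=3 r[T0]=2 [OK]
4. LOAD T0 → mem=3 r[T0]=3 [LOAD]
5. CAS T0 → mem=4 r[T0]=3 [OK]
6. CAS T1 → mem=4 r[T1]=2 [RETRY]
7. LOAD T1 → mem=4 r[T1]=4 [LOAD]
8. CAS T1 → mem=5 r[T1]=4 [OK]
9. LOAD T0 → mem=5 r[T0]=5 [LOAD]
10. CAS T0 → mem=6 r[T0]=5 [OK]
11. LOAD T1 → mem=6 r[T1]=6 [LOAD]
12. CAS T1 → mem=7 r[T1]=6 [OK]

T1 = (2, 1)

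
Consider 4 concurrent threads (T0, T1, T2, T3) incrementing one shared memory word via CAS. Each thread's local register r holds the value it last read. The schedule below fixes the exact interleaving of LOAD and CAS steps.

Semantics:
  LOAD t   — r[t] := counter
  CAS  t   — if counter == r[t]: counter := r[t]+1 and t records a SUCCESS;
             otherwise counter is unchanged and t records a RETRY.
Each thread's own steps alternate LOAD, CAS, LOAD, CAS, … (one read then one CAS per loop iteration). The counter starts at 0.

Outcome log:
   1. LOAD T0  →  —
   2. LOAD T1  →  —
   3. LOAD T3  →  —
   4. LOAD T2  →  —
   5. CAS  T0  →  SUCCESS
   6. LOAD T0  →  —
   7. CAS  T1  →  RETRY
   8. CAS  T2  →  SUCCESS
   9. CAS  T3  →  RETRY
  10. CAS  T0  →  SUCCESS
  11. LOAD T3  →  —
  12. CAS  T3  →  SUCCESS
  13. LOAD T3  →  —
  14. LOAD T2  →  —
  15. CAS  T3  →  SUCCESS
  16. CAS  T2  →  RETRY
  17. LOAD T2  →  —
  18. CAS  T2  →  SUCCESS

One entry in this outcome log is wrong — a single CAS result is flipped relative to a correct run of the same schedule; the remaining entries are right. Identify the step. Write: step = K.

Reference trace:
#1 T0 reads 0
#2 T1 reads 0
#3 T3 reads 0
#4 T2 reads 0
#5 T0 CAS(0→1) writes; counter now 1
#6 T0 reads 1
#7 T1 CAS(0→1) fails; counter now 1
#8 T2 CAS(0→1) fails; counter now 1
#9 T3 CAS(0→1) fails; counter now 1
#10 T0 CAS(1→2) writes; counter now 2
#11 T3 reads 2
#12 T3 CAS(2→3) writes; counter now 3
#13 T3 reads 3
#14 T2 reads 3
#15 T3 CAS(3→4) writes; counter now 4
#16 T2 CAS(3→4) fails; counter now 4
#17 T2 reads 4
#18 T2 CAS(4→5) writes; counter now 5
Mismatch at 8.

step = 8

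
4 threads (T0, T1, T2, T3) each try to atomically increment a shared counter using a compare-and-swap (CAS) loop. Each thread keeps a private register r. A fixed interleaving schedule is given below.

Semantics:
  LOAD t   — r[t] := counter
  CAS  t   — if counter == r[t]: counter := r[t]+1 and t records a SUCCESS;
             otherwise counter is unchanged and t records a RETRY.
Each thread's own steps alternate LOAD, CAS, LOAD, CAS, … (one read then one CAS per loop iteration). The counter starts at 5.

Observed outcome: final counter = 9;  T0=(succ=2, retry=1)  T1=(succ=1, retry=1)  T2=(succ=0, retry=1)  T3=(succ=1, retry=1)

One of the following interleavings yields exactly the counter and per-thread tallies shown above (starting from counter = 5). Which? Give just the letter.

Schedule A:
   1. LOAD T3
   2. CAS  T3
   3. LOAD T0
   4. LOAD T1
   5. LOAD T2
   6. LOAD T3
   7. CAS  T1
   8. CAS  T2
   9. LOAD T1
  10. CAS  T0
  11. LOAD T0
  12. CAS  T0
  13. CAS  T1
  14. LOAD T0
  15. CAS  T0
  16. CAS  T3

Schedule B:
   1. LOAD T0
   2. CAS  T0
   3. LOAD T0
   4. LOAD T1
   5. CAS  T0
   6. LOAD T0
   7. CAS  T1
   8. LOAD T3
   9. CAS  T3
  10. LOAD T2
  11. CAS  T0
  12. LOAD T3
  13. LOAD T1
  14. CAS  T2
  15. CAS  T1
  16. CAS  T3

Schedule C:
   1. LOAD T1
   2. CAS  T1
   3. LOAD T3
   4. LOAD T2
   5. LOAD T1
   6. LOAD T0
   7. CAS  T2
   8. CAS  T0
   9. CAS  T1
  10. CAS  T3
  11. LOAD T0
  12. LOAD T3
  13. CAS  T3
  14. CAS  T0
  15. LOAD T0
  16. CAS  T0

Run A:
#1 T3 reads 5
#2 T3 CAS(5→6) writes; counter now 6
#3 T0 reads 6
#4 T1 reads 6
#5 T2 reads 6
#6 T3 reads 6
#7 T1 CAS(6→7) writes; counter now 7
#8 T2 CAS(6→7) fails; counter now 7
#9 T1 reads 7
#10 T0 CAS(6→7) fails; counter now 7
#11 T0 reads 7
#12 T0 CAS(7→8) writes; counter now 8
#13 T1 CAS(7→8) fails; counter now 8
#14 T0 reads 8
#15 T0 CAS(8→9) writes; counter now 9
#16 T3 CAS(6→7) fails; counter now 9

A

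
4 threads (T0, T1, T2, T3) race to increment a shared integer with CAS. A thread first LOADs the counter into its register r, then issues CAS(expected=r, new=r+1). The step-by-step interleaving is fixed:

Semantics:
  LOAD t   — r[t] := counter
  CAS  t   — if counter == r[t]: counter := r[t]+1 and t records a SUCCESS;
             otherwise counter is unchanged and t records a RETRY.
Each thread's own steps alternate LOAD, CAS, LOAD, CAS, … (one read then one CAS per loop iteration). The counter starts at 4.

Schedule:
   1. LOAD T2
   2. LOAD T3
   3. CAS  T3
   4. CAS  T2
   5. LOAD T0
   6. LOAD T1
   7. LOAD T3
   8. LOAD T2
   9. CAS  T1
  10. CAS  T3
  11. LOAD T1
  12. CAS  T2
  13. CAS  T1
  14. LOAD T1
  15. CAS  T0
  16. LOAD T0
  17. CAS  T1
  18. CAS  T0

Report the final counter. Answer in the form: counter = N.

[1] T2.load  rd  (counter 4, T2.r 4)
[2] T3.load  rd  (counter 4, T3.r 4)
[3] T3.cas  hit  (counter 5, T3.r 4)
[4] T2.cas  miss  (counter 5, T2.r 4)
[5] T0.load  rd  (counter 5, T0.r 5)
[6] T1.load  rd  (counter 5, T1.r 5)
[7] T3.load  rd  (counter 5, T3.r 5)
[8] T2.load  rd  (counter 5, T2.r 5)
[9] T1.cas  hit  (counter 6, T1.r 5)
[10] T3.cas  miss  (counter 6, T3.r 5)
[11] T1.load  rd  (counter 6, T1.r 6)
[12] T2.cas  miss  (counter 6, T2.r 5)
[13] T1.cas  hit  (counter 7, T1.r 6)
[14] T1.load  rd  (counter 7, T1.r 7)
[15] T0.cas  miss  (counter 7, T0.r 5)
[16] T0.load  rd  (counter 7, T0.r 7)
[17] T1.cas  hit  (counter 8, T1.r 7)
[18] T0.cas  miss  (counter 8, T0.r 7)

counter = 8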